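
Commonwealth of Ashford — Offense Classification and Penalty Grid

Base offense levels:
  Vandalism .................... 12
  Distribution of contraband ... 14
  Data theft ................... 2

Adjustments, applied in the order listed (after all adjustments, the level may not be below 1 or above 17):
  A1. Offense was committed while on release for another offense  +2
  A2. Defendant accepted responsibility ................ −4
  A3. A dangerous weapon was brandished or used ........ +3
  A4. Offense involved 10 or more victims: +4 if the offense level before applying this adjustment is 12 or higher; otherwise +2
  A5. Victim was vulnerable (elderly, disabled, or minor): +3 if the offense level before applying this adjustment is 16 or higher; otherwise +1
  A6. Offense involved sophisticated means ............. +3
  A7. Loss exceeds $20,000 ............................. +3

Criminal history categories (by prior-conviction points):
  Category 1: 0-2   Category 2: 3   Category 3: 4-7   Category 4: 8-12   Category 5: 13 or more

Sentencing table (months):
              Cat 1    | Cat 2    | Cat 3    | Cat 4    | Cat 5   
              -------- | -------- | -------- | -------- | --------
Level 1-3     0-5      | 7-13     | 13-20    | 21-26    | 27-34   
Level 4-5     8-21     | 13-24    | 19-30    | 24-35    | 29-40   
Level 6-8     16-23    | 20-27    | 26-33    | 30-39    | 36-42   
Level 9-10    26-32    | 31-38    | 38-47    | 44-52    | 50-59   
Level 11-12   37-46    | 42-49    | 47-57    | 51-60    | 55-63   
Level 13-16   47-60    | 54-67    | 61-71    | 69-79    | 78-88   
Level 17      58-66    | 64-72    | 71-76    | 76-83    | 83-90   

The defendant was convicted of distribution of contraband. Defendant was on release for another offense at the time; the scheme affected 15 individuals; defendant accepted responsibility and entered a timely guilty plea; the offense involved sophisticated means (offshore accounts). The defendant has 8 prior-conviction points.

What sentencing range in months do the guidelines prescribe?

Base offense level for distribution of contraband: 14.
A1 applies: 14 + 2 = 16.
A2 applies: 16 − 4 = 12.
A3 does not apply.
A4 applies (level before this adjustment is 12 ≥ 12, so +4): 12 + 4 = 16.
A6 applies: 16 + 3 = 19.
A7 does not apply.
Level 19 exceeds the maximum of 17; capped at 17.
Final offense level: 17.
Criminal history: 8 prior points → Category 4 (8-12).
Level 17 falls in the 17 band.
Grid: Level 17 × Category 4 = 76-83 months.

76-83 months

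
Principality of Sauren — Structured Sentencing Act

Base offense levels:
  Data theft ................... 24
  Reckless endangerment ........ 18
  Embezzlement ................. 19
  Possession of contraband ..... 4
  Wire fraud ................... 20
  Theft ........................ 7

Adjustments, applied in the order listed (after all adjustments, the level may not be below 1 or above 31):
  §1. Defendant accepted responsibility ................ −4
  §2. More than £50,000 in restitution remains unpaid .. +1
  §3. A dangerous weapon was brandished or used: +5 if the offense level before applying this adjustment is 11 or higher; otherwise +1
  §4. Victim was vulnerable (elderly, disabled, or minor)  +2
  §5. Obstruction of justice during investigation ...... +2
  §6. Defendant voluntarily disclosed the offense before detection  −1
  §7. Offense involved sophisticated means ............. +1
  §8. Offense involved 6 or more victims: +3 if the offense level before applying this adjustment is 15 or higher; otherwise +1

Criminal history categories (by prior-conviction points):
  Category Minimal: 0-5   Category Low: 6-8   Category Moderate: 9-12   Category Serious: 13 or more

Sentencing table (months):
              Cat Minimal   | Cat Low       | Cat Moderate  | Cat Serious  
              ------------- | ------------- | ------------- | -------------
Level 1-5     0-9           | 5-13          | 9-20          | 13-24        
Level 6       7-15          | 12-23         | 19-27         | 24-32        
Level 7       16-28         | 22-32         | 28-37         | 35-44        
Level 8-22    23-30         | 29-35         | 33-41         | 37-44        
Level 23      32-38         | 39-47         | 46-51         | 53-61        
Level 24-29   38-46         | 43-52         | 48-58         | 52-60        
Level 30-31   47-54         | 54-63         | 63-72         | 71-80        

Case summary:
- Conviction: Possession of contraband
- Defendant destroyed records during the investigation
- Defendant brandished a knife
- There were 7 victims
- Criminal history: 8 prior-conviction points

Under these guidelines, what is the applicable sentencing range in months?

29-35 months

Base offense level for possession of contraband: 4.
§1 does not apply.
§3 applies (level before this adjustment is 4 < 11, so +1): 4 + 1 = 5.
§4 does not apply.
§5 applies: 5 + 2 = 7.
§6 does not apply.
§7 does not apply.
§8 applies (level before this adjustment is 7 < 15, so +1): 7 + 1 = 8.
Final offense level: 8.
Criminal history: 8 prior points → Category Low (6-8).
Level 8 falls in the 8-22 band.
Grid: Level 8-22 × Category Low = 29-35 months.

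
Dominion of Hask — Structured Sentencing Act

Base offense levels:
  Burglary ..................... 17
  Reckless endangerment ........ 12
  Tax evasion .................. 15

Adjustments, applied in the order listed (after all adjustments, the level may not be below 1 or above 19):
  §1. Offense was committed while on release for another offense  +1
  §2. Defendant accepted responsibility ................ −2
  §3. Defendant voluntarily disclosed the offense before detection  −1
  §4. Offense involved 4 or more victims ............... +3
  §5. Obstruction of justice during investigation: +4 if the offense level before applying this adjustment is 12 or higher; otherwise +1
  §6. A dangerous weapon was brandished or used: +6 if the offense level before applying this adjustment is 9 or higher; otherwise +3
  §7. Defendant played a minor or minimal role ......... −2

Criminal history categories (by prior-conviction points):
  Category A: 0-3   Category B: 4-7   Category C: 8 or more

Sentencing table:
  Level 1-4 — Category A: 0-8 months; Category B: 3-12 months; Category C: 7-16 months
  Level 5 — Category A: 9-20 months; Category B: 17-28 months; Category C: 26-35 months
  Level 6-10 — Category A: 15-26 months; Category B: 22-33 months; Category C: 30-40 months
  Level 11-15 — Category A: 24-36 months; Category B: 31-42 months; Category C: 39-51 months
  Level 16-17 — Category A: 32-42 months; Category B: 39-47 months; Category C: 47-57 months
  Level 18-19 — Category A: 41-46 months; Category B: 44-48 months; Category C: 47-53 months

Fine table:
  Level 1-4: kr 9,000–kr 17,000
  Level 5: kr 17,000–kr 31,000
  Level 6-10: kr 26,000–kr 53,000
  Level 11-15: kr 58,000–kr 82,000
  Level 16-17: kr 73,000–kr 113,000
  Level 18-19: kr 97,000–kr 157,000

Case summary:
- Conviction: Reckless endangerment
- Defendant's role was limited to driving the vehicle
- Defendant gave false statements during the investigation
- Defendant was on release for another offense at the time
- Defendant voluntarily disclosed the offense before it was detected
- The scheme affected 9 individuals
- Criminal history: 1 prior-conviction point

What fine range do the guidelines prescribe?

Base offense level for reckless endangerment: 12.
§1 applies: 12 + 1 = 13.
§3 applies: 13 − 1 = 12.
§4 applies: 12 + 3 = 15.
§5 applies (level before this adjustment is 15 ≥ 12, so +4): 15 + 4 = 19.
§6 does not apply.
§7 applies: 19 − 2 = 17.
Final offense level: 17.
Level 17 falls in the 16-17 band.
Fine table: Level 16-17 → kr 73,000–kr 113,000.

kr 73,000–kr 113,000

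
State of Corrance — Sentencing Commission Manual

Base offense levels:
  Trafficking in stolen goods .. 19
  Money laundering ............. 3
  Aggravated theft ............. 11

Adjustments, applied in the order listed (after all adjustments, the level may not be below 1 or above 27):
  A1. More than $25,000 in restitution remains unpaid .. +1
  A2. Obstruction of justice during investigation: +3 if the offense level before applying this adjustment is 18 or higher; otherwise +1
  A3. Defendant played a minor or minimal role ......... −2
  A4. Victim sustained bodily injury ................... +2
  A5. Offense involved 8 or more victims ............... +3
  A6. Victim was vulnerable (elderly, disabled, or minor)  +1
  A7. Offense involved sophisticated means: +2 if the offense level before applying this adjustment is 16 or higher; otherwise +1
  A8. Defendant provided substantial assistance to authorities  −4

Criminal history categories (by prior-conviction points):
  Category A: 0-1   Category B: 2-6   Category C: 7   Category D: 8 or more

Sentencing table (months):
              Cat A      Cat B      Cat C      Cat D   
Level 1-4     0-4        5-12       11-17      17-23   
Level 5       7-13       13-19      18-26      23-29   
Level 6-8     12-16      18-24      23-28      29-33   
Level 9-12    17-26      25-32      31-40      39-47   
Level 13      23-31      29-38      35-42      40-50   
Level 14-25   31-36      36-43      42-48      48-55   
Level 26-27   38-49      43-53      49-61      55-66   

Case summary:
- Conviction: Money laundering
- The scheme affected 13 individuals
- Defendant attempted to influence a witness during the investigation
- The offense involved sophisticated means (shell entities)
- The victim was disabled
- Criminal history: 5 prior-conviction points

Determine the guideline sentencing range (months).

25-32 months

Base offense level for money laundering: 3.
A2 applies (level before this adjustment is 3 < 18, so +1): 3 + 1 = 4.
A3 does not apply.
A5 applies: 4 + 3 = 7.
A6 applies: 7 + 1 = 8.
A7 applies (level before this adjustment is 8 < 16, so +1): 8 + 1 = 9.
Final offense level: 9.
Criminal history: 5 prior points → Category B (2-6).
Level 9 falls in the 9-12 band.
Grid: Level 9-12 × Category B = 25-32 months.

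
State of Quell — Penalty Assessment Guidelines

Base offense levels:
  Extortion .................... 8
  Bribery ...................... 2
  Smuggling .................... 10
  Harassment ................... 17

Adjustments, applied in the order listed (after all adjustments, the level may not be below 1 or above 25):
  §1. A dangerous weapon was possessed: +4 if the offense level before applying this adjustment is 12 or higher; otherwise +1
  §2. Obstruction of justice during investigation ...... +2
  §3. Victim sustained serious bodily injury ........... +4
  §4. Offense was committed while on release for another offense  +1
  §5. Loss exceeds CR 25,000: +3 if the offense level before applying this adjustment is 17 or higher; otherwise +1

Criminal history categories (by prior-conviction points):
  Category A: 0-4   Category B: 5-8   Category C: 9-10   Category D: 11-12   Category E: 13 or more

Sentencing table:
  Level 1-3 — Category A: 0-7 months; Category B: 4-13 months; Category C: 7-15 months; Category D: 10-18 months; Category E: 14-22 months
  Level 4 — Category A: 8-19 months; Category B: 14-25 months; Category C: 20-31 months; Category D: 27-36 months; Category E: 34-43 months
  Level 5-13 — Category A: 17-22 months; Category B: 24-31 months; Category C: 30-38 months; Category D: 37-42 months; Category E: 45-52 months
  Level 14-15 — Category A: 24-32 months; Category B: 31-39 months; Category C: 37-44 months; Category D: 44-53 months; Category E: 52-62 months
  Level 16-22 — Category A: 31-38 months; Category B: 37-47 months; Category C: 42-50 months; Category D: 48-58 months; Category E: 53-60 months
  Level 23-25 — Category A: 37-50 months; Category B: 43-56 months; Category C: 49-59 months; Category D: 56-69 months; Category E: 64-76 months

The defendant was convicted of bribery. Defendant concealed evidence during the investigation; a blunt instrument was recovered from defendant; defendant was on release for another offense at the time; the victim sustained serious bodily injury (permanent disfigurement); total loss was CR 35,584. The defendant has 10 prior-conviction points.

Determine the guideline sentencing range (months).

30-38 months

Base offense level for bribery: 2.
§1 applies (level before this adjustment is 2 < 12, so +1): 2 + 1 = 3.
§2 applies: 3 + 2 = 5.
§3 applies: 5 + 4 = 9.
§4 applies: 9 + 1 = 10.
§5 applies (level before this adjustment is 10 < 17, so +1): 10 + 1 = 11.
Final offense level: 11.
Criminal history: 10 prior points → Category C (9-10).
Level 11 falls in the 5-13 band.
Grid: Level 5-13 × Category C = 30-38 months.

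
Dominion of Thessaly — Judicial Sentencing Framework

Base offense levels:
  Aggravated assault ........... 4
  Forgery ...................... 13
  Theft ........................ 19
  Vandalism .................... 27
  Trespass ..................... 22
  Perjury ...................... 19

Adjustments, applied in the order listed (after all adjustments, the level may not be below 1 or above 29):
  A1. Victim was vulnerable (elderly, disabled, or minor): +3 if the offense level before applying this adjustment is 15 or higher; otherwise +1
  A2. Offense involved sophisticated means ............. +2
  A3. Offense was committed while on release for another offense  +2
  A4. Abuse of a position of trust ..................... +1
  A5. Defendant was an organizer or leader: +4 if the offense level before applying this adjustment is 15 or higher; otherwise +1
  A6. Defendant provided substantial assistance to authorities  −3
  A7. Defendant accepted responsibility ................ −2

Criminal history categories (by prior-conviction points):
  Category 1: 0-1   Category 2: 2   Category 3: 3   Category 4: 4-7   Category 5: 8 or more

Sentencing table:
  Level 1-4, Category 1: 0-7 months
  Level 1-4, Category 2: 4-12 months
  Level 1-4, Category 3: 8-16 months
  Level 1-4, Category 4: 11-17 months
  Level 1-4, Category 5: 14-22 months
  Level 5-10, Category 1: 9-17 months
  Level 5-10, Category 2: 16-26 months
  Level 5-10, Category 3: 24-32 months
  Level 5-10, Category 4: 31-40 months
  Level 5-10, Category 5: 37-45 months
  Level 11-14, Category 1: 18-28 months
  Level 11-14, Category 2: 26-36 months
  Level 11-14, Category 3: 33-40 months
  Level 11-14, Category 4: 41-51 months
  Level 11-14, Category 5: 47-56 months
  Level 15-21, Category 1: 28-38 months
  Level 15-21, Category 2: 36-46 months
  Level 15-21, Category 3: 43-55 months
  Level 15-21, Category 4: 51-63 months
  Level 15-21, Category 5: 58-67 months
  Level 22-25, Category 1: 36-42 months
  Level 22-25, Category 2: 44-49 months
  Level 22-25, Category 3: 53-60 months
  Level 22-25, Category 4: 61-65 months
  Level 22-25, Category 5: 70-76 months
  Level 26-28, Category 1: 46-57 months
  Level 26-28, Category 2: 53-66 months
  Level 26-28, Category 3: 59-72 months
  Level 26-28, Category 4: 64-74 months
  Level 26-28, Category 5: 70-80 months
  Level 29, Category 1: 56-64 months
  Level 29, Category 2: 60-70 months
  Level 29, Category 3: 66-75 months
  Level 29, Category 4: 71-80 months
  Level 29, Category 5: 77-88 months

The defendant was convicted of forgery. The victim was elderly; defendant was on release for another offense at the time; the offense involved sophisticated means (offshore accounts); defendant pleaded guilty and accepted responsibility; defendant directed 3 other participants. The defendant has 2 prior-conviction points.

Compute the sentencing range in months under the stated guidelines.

Base offense level for forgery: 13.
A1 applies (level before this adjustment is 13 < 15, so +1): 13 + 1 = 14.
A2 applies: 14 + 2 = 16.
A3 applies: 16 + 2 = 18.
A4 does not apply.
A5 applies (level before this adjustment is 18 ≥ 15, so +4): 18 + 4 = 22.
A6 does not apply.
A7 applies: 22 − 2 = 20.
Final offense level: 20.
Criminal history: 2 prior points → Category 2 (2).
Level 20 falls in the 15-21 band.
Grid: Level 15-21 × Category 2 = 36-46 months.

36-46 months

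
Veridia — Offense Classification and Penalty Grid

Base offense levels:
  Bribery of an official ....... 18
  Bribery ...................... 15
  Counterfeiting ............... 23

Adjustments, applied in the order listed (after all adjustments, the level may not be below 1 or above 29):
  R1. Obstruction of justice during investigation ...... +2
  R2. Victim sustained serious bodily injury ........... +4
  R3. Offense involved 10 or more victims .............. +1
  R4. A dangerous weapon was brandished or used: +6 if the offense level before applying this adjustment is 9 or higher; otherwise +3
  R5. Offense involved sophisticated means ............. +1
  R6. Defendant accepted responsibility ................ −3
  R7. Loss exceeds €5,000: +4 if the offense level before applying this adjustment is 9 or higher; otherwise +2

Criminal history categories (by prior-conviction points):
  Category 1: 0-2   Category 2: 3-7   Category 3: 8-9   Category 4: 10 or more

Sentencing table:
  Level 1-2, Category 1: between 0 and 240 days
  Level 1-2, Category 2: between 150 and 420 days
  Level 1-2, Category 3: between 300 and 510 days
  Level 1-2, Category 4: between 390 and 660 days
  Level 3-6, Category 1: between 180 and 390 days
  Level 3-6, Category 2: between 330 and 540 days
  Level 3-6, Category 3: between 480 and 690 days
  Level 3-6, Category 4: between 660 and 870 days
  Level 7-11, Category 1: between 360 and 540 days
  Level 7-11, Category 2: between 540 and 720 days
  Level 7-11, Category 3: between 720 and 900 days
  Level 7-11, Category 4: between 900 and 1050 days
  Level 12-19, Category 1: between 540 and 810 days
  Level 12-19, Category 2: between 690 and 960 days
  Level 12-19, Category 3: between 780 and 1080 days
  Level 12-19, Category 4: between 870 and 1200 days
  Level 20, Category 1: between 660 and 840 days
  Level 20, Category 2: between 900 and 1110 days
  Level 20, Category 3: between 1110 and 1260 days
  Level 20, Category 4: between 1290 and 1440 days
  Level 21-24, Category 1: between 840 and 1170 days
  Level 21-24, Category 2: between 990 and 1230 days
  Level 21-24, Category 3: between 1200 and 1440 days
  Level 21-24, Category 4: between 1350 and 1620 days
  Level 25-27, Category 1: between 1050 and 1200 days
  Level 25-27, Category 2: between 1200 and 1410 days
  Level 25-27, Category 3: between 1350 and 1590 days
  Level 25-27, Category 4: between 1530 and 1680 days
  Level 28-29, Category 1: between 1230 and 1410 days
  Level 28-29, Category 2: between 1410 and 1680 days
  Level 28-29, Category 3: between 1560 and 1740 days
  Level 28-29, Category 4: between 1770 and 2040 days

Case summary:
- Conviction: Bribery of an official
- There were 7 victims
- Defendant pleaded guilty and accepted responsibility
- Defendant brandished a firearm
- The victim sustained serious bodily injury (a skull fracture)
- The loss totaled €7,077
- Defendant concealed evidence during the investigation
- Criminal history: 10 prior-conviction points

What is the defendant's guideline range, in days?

Base offense level for bribery of an official: 18.
R1 applies: 18 + 2 = 20.
R2 applies: 20 + 4 = 24.
R4 applies (level before this adjustment is 24 ≥ 9, so +6): 24 + 6 = 30.
R6 applies: 30 − 3 = 27.
R7 applies (level before this adjustment is 27 ≥ 9, so +4): 27 + 4 = 31.
Level 31 exceeds the maximum of 29; capped at 29.
Final offense level: 29.
Criminal history: 10 prior points → Category 4 (10+).
Level 29 falls in the 28-29 band.
Grid: Level 28-29 × Category 4 = 1770-2040 days.

1770-2040 days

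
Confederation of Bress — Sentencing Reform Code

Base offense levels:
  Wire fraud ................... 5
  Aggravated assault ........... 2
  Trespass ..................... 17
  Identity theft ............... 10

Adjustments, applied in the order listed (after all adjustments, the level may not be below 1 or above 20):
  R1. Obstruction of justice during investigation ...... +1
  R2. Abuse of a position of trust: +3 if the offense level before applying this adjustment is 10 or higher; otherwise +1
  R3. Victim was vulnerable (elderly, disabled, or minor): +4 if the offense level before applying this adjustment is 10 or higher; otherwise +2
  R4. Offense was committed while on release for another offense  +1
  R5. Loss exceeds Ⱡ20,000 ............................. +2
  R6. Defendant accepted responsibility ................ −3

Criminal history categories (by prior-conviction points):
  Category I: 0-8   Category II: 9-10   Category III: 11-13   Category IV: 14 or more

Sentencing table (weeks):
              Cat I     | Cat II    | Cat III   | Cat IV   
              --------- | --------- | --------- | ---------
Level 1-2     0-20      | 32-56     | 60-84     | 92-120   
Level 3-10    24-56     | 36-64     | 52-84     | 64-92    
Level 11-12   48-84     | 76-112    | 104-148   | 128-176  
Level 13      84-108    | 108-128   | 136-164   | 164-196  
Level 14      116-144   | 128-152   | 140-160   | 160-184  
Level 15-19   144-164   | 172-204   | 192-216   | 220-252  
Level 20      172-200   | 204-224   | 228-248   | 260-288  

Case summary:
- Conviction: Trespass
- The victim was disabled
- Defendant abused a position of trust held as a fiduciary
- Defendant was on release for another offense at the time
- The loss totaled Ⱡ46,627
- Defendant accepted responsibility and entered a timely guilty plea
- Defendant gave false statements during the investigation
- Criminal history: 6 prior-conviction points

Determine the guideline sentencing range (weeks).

Base offense level for trespass: 17.
R1 applies: 17 + 1 = 18.
R2 applies (level before this adjustment is 18 ≥ 10, so +3): 18 + 3 = 21.
R3 applies (level before this adjustment is 21 ≥ 10, so +4): 21 + 4 = 25.
R4 applies: 25 + 1 = 26.
R5 applies: 26 + 2 = 28.
R6 applies: 28 − 3 = 25.
Level 25 exceeds the maximum of 20; capped at 20.
Final offense level: 20.
Criminal history: 6 prior points → Category I (0-8).
Level 20 falls in the 20 band.
Grid: Level 20 × Category I = 172-200 weeks.

172-200 weeks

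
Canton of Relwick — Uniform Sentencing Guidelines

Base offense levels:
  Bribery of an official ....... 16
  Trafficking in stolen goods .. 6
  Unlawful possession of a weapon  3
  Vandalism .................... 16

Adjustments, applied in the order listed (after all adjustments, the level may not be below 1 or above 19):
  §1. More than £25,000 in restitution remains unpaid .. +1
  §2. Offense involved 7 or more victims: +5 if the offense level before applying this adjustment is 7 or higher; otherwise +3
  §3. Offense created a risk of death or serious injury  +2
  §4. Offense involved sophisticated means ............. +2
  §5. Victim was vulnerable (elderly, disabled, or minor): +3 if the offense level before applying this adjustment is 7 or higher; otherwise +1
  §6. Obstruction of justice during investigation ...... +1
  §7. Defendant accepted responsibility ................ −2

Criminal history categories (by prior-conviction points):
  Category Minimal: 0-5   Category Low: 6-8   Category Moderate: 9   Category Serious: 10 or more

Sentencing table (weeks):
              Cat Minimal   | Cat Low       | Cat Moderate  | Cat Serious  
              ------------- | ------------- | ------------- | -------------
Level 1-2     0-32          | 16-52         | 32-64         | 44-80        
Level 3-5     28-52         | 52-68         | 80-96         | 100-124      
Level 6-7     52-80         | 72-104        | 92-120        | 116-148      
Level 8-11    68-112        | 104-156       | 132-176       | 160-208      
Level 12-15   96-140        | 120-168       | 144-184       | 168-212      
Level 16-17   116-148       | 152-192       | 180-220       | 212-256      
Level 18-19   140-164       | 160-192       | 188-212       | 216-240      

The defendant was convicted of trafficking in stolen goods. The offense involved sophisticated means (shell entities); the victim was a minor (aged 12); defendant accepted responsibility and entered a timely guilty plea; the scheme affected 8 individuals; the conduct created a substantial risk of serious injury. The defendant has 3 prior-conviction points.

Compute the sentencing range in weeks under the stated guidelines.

96-140 weeks

Base offense level for trafficking in stolen goods: 6.
§1 does not apply.
§2 applies (level before this adjustment is 6 < 7, so +3): 6 + 3 = 9.
§3 applies: 9 + 2 = 11.
§4 applies: 11 + 2 = 13.
§5 applies (level before this adjustment is 13 ≥ 7, so +3): 13 + 3 = 16.
§7 applies: 16 − 2 = 14.
Final offense level: 14.
Criminal history: 3 prior points → Category Minimal (0-5).
Level 14 falls in the 12-15 band.
Grid: Level 12-15 × Category Minimal = 96-140 weeks.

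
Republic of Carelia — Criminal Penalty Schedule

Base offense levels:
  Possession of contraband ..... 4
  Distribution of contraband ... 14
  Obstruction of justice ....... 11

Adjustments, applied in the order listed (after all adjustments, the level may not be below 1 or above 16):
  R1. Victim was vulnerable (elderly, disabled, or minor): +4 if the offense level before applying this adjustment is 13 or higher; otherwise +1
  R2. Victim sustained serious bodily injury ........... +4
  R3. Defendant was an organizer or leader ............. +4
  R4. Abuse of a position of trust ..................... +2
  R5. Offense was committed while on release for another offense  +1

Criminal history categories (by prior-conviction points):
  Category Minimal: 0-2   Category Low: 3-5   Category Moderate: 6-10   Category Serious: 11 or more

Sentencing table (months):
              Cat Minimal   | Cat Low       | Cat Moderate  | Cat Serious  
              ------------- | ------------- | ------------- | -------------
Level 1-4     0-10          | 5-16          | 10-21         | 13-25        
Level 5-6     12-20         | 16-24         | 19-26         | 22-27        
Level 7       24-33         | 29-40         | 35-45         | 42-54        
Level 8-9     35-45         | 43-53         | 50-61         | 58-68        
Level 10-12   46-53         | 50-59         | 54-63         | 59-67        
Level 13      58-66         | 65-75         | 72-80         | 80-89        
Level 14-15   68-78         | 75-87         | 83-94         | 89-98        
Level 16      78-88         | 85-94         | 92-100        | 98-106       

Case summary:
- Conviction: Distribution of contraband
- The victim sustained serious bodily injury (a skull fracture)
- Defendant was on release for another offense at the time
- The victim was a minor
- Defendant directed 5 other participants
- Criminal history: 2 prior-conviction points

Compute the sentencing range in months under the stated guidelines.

78-88 months

Base offense level for distribution of contraband: 14.
R1 applies (level before this adjustment is 14 ≥ 13, so +4): 14 + 4 = 18.
R2 applies: 18 + 4 = 22.
R3 applies: 22 + 4 = 26.
R4 does not apply.
R5 applies: 26 + 1 = 27.
Level 27 exceeds the maximum of 16; capped at 16.
Final offense level: 16.
Criminal history: 2 prior points → Category Minimal (0-2).
Level 16 falls in the 16 band.
Grid: Level 16 × Category Minimal = 78-88 months.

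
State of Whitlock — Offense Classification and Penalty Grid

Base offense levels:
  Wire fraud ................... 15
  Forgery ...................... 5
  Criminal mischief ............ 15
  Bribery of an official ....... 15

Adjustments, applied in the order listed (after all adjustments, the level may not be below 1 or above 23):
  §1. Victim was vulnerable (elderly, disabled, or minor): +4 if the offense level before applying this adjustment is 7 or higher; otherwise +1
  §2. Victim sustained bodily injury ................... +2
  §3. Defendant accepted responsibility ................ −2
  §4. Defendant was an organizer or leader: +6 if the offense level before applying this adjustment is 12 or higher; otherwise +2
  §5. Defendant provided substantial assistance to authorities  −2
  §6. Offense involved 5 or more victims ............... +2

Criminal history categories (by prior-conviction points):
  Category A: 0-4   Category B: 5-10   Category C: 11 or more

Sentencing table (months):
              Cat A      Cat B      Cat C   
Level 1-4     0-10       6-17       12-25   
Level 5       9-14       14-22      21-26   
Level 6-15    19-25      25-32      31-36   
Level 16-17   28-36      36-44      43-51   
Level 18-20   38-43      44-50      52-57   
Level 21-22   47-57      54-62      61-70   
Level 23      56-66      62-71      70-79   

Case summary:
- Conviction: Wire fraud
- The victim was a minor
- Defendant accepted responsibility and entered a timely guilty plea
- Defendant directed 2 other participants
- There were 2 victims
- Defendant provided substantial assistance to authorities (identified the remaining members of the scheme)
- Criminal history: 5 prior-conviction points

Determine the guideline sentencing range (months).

Base offense level for wire fraud: 15.
§1 applies (level before this adjustment is 15 ≥ 7, so +4): 15 + 4 = 19.
§3 applies: 19 − 2 = 17.
§4 applies (level before this adjustment is 17 ≥ 12, so +6): 17 + 6 = 23.
§5 applies: 23 − 2 = 21.
§6 does not apply.
Final offense level: 21.
Criminal history: 5 prior points → Category B (5-10).
Level 21 falls in the 21-22 band.
Grid: Level 21-22 × Category B = 54-62 months.

54-62 months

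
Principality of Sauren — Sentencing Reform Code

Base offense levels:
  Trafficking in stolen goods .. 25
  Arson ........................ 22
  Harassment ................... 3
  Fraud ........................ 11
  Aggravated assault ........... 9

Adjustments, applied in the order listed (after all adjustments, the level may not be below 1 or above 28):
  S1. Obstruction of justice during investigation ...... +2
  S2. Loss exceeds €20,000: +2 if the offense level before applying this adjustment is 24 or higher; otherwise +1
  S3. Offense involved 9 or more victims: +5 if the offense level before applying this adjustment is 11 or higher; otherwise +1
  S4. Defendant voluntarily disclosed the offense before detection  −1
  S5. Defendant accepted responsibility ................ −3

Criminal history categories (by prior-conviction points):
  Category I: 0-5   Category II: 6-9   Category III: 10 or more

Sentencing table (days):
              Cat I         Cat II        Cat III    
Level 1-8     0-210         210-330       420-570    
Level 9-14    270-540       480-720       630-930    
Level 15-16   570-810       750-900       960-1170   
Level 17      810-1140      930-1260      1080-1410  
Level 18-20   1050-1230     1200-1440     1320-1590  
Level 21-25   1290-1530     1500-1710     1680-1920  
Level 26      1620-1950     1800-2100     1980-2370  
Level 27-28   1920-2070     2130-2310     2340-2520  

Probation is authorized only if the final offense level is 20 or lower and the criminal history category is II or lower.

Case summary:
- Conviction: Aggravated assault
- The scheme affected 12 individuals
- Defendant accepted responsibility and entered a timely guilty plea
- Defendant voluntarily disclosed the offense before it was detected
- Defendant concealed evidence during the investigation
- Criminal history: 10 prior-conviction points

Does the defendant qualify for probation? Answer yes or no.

Base offense level for aggravated assault: 9.
S1 applies: 9 + 2 = 11.
S3 applies (level before this adjustment is 11 ≥ 11, so +5): 11 + 5 = 16.
S4 applies: 16 − 1 = 15.
S5 applies: 15 − 3 = 12.
Final offense level: 12.
Criminal history: 10 prior points → Category III (10+).
Level 12 falls in the 9-14 band.
Grid: Level 9-14 × Category III = 630-930 days.
Probation check: level 12 ≤ 20 and category III > II → not eligible.

No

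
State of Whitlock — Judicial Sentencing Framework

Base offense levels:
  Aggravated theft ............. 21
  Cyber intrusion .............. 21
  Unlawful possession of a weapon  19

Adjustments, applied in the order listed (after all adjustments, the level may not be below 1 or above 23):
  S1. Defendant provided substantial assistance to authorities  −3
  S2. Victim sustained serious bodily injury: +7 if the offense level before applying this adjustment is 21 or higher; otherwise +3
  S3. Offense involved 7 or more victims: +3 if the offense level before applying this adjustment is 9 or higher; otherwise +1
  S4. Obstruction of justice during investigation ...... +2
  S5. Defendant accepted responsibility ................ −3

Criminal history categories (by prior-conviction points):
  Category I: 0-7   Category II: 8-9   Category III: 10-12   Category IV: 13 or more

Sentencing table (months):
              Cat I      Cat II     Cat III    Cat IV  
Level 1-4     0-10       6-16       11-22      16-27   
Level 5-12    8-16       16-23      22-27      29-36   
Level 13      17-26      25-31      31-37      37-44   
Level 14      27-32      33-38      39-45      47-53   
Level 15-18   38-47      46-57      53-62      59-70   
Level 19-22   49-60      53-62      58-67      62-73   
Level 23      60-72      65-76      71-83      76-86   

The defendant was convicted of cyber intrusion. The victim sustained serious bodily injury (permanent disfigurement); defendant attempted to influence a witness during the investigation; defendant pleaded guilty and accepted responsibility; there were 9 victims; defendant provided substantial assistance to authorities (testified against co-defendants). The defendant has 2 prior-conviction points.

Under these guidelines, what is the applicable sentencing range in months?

Base offense level for cyber intrusion: 21.
S1 applies: 21 − 3 = 18.
S2 applies (level before this adjustment is 18 < 21, so +3): 18 + 3 = 21.
S3 applies (level before this adjustment is 21 ≥ 9, so +3): 21 + 3 = 24.
S4 applies: 24 + 2 = 26.
S5 applies: 26 − 3 = 23.
Final offense level: 23.
Criminal history: 2 prior points → Category I (0-7).
Level 23 falls in the 23 band.
Grid: Level 23 × Category I = 60-72 months.

60-72 months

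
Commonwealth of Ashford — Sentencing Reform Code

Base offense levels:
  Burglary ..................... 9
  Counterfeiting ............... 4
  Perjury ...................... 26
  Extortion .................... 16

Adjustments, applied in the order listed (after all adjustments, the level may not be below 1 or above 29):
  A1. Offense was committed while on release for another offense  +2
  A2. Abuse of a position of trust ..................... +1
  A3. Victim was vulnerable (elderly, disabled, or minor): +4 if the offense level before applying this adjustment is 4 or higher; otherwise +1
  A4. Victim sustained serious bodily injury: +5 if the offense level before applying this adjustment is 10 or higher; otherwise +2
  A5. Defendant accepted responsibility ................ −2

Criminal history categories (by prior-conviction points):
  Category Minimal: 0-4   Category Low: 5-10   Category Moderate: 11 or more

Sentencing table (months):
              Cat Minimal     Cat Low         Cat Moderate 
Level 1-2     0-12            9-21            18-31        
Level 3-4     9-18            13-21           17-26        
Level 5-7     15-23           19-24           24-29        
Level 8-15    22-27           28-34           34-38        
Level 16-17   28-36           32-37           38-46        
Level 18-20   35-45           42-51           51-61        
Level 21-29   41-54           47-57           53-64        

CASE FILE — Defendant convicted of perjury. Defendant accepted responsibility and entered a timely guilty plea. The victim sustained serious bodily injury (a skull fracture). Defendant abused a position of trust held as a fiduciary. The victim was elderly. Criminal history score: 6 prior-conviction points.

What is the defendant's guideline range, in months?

Base offense level for perjury: 26.
A2 applies: 26 + 1 = 27.
A3 applies (level before this adjustment is 27 ≥ 4, so +4): 27 + 4 = 31.
A4 applies (level before this adjustment is 31 ≥ 10, so +5): 31 + 5 = 36.
A5 applies: 36 − 2 = 34.
Level 34 exceeds the maximum of 29; capped at 29.
Final offense level: 29.
Criminal history: 6 prior points → Category Low (5-10).
Level 29 falls in the 21-29 band.
Grid: Level 21-29 × Category Low = 47-57 months.

47-57 months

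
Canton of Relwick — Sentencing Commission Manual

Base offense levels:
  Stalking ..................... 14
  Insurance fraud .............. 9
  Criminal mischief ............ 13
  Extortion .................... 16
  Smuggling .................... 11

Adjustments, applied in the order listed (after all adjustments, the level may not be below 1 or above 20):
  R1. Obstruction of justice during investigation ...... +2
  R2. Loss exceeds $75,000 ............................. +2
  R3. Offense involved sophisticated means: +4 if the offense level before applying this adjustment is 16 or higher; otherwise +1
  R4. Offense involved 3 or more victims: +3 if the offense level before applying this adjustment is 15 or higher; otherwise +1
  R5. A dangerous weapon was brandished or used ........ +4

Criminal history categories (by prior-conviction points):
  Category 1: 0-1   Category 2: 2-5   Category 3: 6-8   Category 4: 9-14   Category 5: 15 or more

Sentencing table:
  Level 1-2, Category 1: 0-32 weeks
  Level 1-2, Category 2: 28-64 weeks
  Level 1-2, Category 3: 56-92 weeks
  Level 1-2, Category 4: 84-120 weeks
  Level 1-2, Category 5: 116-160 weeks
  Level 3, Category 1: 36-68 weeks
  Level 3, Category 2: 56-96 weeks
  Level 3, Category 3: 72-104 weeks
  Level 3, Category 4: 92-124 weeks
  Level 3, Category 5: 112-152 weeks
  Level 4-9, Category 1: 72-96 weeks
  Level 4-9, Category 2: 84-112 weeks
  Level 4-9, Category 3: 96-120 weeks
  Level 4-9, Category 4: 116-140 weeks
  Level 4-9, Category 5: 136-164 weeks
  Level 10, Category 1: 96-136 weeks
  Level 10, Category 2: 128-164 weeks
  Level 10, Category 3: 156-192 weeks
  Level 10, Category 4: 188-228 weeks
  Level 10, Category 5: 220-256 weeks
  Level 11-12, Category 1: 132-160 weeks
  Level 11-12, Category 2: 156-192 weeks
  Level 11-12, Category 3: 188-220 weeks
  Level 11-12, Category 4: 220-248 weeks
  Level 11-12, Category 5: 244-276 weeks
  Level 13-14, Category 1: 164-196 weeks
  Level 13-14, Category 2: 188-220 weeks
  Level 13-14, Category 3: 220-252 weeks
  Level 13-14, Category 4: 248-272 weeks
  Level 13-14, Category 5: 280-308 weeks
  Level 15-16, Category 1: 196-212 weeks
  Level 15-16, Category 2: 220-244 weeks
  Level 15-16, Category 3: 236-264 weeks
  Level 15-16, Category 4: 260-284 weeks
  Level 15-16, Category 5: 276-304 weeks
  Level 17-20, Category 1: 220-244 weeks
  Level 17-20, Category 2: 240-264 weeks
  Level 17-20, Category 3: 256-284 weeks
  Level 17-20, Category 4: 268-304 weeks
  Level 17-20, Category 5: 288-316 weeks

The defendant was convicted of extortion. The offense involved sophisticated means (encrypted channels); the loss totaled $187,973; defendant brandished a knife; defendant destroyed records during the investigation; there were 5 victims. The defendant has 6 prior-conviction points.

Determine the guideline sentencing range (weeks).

Base offense level for extortion: 16.
R1 applies: 16 + 2 = 18.
R2 applies: 18 + 2 = 20.
R3 applies (level before this adjustment is 20 ≥ 16, so +4): 20 + 4 = 24.
R4 applies (level before this adjustment is 24 ≥ 15, so +3): 24 + 3 = 27.
R5 applies: 27 + 4 = 31.
Level 31 exceeds the maximum of 20; capped at 20.
Final offense level: 20.
Criminal history: 6 prior points → Category 3 (6-8).
Level 20 falls in the 17-20 band.
Grid: Level 17-20 × Category 3 = 256-284 weeks.

256-284 weeks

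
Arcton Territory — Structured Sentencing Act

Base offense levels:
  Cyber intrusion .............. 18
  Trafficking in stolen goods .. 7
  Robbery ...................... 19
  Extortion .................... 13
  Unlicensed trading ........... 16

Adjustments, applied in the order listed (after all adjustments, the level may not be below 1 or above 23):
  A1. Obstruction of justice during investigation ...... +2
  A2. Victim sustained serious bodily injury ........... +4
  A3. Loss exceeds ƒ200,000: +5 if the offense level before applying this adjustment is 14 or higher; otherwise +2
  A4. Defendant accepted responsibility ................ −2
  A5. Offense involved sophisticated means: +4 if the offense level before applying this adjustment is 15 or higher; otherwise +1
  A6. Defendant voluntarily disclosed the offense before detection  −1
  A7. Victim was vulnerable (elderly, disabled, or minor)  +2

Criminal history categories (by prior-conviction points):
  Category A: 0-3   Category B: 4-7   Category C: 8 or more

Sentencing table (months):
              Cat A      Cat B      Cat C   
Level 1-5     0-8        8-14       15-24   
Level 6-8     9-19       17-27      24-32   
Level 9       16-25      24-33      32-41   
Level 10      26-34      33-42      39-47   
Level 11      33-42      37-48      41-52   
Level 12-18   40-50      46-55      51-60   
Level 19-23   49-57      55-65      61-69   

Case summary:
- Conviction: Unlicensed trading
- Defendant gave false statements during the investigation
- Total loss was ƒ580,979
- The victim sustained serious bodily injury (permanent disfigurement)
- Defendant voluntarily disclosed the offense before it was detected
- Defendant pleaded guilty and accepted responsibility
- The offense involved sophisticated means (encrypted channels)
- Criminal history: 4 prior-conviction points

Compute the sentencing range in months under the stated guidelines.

55-65 months

Base offense level for unlicensed trading: 16.
A1 applies: 16 + 2 = 18.
A2 applies: 18 + 4 = 22.
A3 applies (level before this adjustment is 22 ≥ 14, so +5): 22 + 5 = 27.
A4 applies: 27 − 2 = 25.
A5 applies (level before this adjustment is 25 ≥ 15, so +4): 25 + 4 = 29.
A6 applies: 29 − 1 = 28.
Level 28 exceeds the maximum of 23; capped at 23.
Final offense level: 23.
Criminal history: 4 prior points → Category B (4-7).
Level 23 falls in the 19-23 band.
Grid: Level 19-23 × Category B = 55-65 months.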